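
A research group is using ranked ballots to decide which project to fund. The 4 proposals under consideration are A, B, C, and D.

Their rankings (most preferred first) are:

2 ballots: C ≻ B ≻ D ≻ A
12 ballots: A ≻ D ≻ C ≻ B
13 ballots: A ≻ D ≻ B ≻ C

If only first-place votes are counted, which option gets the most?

A

First-place vote totals:
  A: 25
  B: 0
  C: 2
  D: 0
A has the most first-place votes.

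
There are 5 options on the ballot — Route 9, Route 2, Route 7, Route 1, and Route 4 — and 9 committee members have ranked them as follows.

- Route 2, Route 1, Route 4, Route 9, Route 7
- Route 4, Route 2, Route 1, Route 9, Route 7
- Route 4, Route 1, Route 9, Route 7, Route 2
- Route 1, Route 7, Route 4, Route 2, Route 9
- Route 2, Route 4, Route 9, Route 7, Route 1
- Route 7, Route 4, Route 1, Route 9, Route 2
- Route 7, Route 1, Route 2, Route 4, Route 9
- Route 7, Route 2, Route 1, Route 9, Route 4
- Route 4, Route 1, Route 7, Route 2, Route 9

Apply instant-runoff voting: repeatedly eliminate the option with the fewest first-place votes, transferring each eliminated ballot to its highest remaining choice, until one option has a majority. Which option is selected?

Route 4

Round 1: Route 7 3, Route 4 3, Route 2 2, Route 1 1, Route 9 0. Route 9 has the fewest and is eliminated.
Round 2: Route 7 3, Route 4 3, Route 2 2, Route 1 1. Route 1 has the fewest and is eliminated.
Round 3: Route 7 4, Route 4 3, Route 2 2. Route 2 has the fewest and is eliminated.
Round 4: Route 4 5, Route 7 4. Route 4 has a majority.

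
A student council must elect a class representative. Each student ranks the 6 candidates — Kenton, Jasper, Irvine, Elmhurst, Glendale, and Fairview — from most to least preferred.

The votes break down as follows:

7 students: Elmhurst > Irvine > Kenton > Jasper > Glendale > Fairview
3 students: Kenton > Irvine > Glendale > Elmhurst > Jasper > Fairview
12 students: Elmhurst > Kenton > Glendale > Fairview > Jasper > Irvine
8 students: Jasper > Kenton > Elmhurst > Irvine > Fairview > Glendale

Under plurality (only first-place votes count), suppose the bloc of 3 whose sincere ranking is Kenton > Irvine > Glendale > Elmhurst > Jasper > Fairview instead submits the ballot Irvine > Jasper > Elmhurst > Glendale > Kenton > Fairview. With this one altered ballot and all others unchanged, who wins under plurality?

First-place totals with the altered ballot: Kenton 0, Jasper 8, Irvine 3, Elmhurst 19, Glendale 0, Fairview 0.
The winner is unchanged: still Elmhurst.

Elmhurst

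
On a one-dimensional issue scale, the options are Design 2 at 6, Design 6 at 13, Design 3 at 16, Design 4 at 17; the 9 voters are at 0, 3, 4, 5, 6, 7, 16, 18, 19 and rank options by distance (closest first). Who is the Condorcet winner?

With single-peaked preferences on a line, the Condorcet winner is the candidate closest to the median voter.
The median voter (position 6) is closest to Design 2 at 6.
Check: Design 2 vs Design 4 — voters closer to Design 2: 6 of 9.

Design 2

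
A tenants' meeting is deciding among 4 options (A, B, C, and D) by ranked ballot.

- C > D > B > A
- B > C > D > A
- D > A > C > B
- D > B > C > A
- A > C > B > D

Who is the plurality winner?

D

First-place vote totals:
  A: 1
  B: 1
  C: 1
  D: 2
D has the most first-place votes.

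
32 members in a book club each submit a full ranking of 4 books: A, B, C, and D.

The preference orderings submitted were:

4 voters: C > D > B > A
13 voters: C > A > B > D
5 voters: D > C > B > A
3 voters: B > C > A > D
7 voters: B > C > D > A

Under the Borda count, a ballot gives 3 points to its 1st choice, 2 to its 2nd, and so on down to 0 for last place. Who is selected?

C

Borda scores:
  A: 4·0 + 13·2 + 5·0 + 3·1 + 7·0 = 29
  B: 4·1 + 13·1 + 5·1 + 3·3 + 7·3 = 52
  C: 4·3 + 13·3 + 5·2 + 3·2 + 7·2 = 81
  D: 4·2 + 13·0 + 5·3 + 3·0 + 7·1 = 30
C has the highest total.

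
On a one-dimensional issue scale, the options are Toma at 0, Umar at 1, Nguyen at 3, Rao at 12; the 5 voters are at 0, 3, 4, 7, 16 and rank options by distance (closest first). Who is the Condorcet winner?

With single-peaked preferences on a line, the Condorcet winner is the candidate closest to the median voter.
The median voter (position 4) is closest to Nguyen at 3.
Check: Nguyen vs Rao — voters closer to Nguyen: 4 of 5.

Nguyen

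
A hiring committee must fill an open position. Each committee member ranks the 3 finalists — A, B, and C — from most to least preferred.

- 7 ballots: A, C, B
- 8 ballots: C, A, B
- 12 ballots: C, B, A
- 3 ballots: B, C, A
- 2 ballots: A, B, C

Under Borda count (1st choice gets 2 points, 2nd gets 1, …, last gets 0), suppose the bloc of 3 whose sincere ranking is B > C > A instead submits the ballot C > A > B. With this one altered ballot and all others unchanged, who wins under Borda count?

C

Borda totals with the altered ballot: A 29, B 14, C 53.
The winner is unchanged: still C.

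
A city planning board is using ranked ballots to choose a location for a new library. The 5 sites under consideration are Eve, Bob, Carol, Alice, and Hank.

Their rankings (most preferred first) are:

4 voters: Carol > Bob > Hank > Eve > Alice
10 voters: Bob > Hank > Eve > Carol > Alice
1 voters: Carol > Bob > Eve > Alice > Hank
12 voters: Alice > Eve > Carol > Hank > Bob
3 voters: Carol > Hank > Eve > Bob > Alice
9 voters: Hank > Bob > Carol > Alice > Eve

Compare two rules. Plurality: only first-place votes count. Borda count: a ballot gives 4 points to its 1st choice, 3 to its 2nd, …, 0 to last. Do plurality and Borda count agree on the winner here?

No

Plurality first-place counts: Eve 0, Bob 10, Carol 8, Alice 12, Hank 9 → Alice.
Borda totals: Eve 68, Bob 85, Carol 84, Alice 58, Hank 95 → Hank.
The two rules disagree: plurality picks Alice, Borda picks Hank.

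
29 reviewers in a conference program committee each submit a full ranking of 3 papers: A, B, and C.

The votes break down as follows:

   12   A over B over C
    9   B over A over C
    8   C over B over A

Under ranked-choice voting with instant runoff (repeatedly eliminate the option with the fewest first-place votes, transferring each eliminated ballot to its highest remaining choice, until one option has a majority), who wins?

B

Round 1: A 12, B 9, C 8. C has the fewest and is eliminated.
Round 2: B 17, A 12. B has a majority.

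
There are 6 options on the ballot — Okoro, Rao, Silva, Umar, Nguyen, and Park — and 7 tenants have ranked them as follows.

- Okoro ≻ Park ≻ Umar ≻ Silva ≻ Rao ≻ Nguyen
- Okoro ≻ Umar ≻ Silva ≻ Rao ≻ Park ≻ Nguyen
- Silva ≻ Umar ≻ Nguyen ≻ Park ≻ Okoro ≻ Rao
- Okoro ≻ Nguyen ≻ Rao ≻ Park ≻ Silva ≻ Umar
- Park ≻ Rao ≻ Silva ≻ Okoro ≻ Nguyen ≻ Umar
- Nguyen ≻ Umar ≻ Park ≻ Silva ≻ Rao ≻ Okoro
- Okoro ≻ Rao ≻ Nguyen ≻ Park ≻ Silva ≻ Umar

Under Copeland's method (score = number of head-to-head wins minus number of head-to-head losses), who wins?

Okoro

Pairwise results:
  Okoro vs Rao: Okoro wins 5–2.
  Okoro vs Silva: Okoro wins 4–3.
  Okoro vs Umar: Okoro wins 5–2.
  Okoro vs Nguyen: Okoro wins 5–2.
  Okoro vs Park: Okoro wins 4–3.
  Rao vs Silva: Silva wins 4–3.
  Rao vs Umar: Umar wins 4–3.
  Rao vs Nguyen: Rao wins 4–3.
  Rao vs Park: Park wins 4–3.
  Silva vs Umar: Silva wins 4–3.
  Silva vs Nguyen: Silva wins 4–3.
  Silva vs Park: Park wins 5–2.
  Umar vs Nguyen: Nguyen wins 4–3.
  Umar vs Park: Park wins 4–3.
  Nguyen vs Park: Nguyen wins 4–3.
Copeland scores (wins − losses):
  Okoro: 5 − 0 = 5
  Rao: 1 − 4 = -3
  Silva: 3 − 2 = 1
  Umar: 1 − 4 = -3
  Nguyen: 2 − 3 = -1
  Park: 3 − 2 = 1
Okoro has the best Copeland score.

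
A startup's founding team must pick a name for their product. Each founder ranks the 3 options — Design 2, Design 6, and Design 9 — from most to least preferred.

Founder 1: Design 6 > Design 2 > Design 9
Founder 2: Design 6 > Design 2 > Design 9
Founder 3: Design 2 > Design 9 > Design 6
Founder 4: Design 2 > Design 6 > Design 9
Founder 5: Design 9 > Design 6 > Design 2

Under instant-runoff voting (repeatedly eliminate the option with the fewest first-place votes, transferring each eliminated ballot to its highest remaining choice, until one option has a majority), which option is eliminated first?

Design 9

Round 1: Design 2 2, Design 6 2, Design 9 1. Design 9 has the fewest and is eliminated.
Round 2: Design 6 3, Design 2 2. Design 6 has a majority.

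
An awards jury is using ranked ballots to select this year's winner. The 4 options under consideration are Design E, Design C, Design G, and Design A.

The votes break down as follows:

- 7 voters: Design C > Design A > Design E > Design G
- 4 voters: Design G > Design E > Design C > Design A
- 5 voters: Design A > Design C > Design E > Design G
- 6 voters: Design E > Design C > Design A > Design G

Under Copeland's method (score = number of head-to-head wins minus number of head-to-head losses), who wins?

Design C

Pairwise results:
  Design E vs Design C: Design C wins 12–10.
  Design E vs Design G: Design E wins 18–4.
  Design E vs Design A: Design A wins 12–10.
  Design C vs Design G: Design C wins 18–4.
  Design C vs Design A: Design C wins 17–5.
  Design G vs Design A: Design A wins 18–4.
Copeland scores (wins − losses):
  Design E: 1 − 2 = -1
  Design C: 3 − 0 = 3
  Design G: 0 − 3 = -3
  Design A: 2 − 1 = 1
Design C has the best Copeland score.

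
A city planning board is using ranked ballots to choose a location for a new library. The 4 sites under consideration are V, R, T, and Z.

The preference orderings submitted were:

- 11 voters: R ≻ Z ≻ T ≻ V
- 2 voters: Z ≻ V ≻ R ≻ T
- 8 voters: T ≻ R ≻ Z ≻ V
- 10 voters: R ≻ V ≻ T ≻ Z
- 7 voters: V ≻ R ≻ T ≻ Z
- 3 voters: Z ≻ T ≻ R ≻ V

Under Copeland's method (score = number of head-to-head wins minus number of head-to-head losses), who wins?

R

Pairwise results:
  V vs R: R wins 32–9.
  V vs T: T wins 22–19.
  V vs Z: Z wins 24–17.
  R vs T: R wins 30–11.
  R vs Z: R wins 36–5.
  T vs Z: T wins 25–16.
Copeland scores (wins − losses):
  V: 0 − 3 = -3
  R: 3 − 0 = 3
  T: 2 − 1 = 1
  Z: 1 − 2 = -1
R has the best Copeland score.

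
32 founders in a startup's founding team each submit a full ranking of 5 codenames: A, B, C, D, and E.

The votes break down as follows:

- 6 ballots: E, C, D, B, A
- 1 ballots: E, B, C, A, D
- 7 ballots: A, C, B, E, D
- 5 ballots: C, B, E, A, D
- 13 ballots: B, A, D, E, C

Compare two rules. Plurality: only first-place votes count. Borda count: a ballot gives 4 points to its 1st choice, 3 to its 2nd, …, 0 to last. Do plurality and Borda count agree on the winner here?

Plurality first-place counts: A 7, B 13, C 5, D 0, E 7 → B.
Borda totals: A 73, B 90, C 61, D 38, E 58 → B.
The two rules agree on B.

Yes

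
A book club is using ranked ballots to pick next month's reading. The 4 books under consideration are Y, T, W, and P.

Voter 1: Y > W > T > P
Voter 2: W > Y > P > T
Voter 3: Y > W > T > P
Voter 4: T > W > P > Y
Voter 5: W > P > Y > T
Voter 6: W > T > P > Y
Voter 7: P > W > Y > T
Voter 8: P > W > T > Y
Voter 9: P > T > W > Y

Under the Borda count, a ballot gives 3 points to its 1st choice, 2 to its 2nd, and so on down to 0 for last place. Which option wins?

Borda scores:
  Y: 3 + 2 + 3 + 0 + 1 + 0 + 1 + 0 + 0 = 10
  T: 1 + 0 + 1 + 3 + 0 + 2 + 0 + 1 + 2 = 10
  W: 2 + 3 + 2 + 2 + 3 + 3 + 2 + 2 + 1 = 20
  P: 0 + 1 + 0 + 1 + 2 + 1 + 3 + 3 + 3 = 14
W has the highest total.

W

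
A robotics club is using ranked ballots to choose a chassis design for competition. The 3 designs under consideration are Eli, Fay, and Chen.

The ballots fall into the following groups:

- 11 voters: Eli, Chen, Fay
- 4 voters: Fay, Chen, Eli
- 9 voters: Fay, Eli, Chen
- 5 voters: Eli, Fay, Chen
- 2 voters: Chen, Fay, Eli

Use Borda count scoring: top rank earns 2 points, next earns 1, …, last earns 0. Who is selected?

Borda scores:
  Eli: 11·2 + 4·0 + 9·1 + 5·2 + 2·0 = 41
  Fay: 11·0 + 4·2 + 9·2 + 5·1 + 2·1 = 33
  Chen: 11·1 + 4·1 + 9·0 + 5·0 + 2·2 = 19
Eli has the highest total.

Eli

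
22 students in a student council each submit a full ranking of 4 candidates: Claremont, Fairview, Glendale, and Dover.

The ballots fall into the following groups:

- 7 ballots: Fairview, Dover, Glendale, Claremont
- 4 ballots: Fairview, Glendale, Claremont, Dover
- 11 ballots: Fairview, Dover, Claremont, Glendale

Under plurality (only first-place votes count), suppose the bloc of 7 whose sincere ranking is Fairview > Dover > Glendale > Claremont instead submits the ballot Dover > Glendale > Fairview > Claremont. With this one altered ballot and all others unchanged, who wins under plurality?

First-place totals with the altered ballot: Claremont 0, Fairview 15, Glendale 0, Dover 7.
The winner is unchanged: still Fairview.

Fairview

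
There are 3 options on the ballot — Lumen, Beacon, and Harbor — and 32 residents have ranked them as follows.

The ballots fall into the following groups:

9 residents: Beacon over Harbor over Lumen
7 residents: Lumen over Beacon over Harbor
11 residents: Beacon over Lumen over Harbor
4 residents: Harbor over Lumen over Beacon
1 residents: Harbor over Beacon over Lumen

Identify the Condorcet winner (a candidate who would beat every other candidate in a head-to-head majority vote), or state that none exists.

Head-to-head results (32 voters total):
Lumen vs Beacon: Beacon wins 21–11.
Lumen vs Harbor: Lumen wins 18–14.
Beacon vs Harbor: Beacon wins 27–5.
Beacon beats each rival — Lumen (21–11), Harbor (27–5) — so Beacon is the Condorcet winner.

Beacon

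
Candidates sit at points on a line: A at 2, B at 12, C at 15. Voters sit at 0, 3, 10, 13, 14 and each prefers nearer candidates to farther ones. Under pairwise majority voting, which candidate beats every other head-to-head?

B

With single-peaked preferences on a line, the Condorcet winner is the candidate closest to the median voter.
The median voter (position 10) is closest to B at 12.
Check: B vs C — voters closer to B: 4 of 5.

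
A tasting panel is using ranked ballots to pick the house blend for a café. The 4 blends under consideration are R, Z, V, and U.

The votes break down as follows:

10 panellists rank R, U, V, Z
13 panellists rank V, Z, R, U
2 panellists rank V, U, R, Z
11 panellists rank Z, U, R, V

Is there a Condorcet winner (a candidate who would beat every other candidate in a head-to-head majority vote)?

No

Head-to-head results (36 voters total):
R vs Z: Z wins 24–12.
R vs V: R wins 21–15.
R vs U: R wins 23–13.
Z vs V: V wins 25–11.
Z vs U: Z wins 24–12.
V vs U: U wins 21–15.
No candidate beats all others: R beats V beats Z beats R, a majority cycle.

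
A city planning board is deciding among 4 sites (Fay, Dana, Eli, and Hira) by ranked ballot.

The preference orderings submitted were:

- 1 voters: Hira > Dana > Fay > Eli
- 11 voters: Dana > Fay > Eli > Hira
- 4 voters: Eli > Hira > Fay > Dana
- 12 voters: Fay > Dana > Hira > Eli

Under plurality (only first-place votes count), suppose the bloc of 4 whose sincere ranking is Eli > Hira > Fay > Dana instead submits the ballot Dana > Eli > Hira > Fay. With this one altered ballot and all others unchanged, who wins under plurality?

Dana

First-place totals with the altered ballot: Fay 12, Dana 15, Eli 0, Hira 1.
The switch changes the winner from Fay to Dana.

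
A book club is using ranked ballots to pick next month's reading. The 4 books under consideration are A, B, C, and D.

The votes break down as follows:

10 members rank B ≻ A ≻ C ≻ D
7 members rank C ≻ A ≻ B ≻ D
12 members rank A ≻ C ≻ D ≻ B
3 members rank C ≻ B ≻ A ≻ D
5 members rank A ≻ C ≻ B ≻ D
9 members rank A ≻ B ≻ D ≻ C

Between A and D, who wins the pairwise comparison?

A

Ballots ranking A above D: 10+7+12+3+5+9 = 46.
Ballots ranking D above A: 0.
A wins the head-to-head, 46–0.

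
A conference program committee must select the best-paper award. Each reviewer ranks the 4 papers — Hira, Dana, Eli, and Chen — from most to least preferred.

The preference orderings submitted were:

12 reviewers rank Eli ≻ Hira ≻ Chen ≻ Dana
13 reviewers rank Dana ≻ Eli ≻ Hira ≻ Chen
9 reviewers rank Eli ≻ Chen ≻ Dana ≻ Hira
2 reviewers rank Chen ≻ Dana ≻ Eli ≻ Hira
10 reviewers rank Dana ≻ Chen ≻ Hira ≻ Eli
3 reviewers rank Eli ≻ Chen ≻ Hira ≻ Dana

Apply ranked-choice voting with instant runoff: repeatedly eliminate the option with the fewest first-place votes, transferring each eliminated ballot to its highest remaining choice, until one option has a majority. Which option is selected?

Dana

Round 1: Eli 24, Dana 23, Chen 2, Hira 0. Hira has the fewest and is eliminated.
Round 2: Eli 24, Dana 23, Chen 2. Chen has the fewest and is eliminated.
Round 3: Dana 25, Eli 24. Dana has a majority.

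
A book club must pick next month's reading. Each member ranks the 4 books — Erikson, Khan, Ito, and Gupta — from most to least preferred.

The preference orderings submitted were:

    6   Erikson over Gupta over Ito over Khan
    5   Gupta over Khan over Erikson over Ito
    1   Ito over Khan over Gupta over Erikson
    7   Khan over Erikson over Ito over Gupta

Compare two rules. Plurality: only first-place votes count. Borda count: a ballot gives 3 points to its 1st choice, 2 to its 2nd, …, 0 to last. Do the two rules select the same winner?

Plurality first-place counts: Erikson 6, Khan 7, Ito 1, Gupta 5 → Khan.
Borda totals: Erikson 37, Khan 33, Ito 16, Gupta 28 → Erikson.
The two rules disagree: plurality picks Khan, Borda picks Erikson.

No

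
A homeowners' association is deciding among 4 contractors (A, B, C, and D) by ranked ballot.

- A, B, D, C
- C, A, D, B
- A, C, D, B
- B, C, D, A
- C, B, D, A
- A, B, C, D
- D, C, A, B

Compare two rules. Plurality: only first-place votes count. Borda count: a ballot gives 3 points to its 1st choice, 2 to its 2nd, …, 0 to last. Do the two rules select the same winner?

No

Plurality first-place counts: A 3, B 1, C 2, D 1 → A.
Borda totals: A 12, B 9, C 13, D 8 → C.
The two rules disagree: plurality picks A, Borda picks C.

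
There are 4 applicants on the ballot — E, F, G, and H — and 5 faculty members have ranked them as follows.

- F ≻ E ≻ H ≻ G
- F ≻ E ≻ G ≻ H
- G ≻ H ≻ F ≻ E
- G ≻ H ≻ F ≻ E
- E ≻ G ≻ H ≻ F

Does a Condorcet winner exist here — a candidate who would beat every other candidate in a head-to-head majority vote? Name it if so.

Head-to-head results (5 voters total):
E vs F: F wins 4–1.
E vs G: E wins 3–2.
E vs H: E wins 3–2.
F vs G: G wins 3–2.
F vs H: H wins 3–2.
G vs H: G wins 4–1.
No candidate beats all others: E beats G beats F beats E, a majority cycle.

No Condorcet winner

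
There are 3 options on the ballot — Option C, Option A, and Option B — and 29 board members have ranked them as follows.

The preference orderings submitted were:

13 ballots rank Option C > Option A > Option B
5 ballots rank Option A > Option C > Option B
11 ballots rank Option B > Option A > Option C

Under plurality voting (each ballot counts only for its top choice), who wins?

First-place vote totals:
  Option C: 13
  Option A: 5
  Option B: 11
Option C has the most first-place votes.

Option C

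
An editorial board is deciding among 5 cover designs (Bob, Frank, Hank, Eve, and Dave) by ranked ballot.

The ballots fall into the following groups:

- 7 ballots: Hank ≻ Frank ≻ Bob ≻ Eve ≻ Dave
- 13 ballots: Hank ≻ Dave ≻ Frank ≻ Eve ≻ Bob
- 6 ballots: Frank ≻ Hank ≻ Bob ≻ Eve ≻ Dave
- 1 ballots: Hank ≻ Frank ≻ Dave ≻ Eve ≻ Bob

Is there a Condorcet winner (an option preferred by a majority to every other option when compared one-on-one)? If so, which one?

Hank

Head-to-head results (27 voters total):
Bob vs Frank: Frank wins 27–0.
Bob vs Hank: Hank wins 27–0.
Bob vs Eve: Eve wins 14–13.
Bob vs Dave: Dave wins 14–13.
Frank vs Hank: Hank wins 21–6.
Frank vs Eve: Frank wins 27–0.
Frank vs Dave: Frank wins 14–13.
Hank vs Eve: Hank wins 27–0.
Hank vs Dave: Hank wins 27–0.
Eve vs Dave: Dave wins 14–13.
Hank beats each rival — Bob (27–0), Frank (21–6), Eve (27–0), Dave (27–0) — so Hank is the Condorcet winner.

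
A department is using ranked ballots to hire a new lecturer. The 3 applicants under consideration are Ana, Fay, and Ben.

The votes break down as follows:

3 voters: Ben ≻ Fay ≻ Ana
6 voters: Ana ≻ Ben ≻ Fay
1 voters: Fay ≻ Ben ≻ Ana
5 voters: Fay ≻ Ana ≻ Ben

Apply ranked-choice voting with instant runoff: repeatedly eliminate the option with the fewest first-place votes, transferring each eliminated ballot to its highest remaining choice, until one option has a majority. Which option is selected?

Round 1: Ana 6, Fay 6, Ben 3. Ben has the fewest and is eliminated.
Round 2: Fay 9, Ana 6. Fay has a majority.

Fay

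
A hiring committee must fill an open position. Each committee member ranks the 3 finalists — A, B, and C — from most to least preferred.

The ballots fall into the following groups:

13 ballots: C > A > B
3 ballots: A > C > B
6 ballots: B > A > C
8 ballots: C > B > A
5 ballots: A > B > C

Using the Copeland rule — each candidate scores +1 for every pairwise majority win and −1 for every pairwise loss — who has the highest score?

Pairwise results:
  A vs B: A wins 21–14.
  A vs C: C wins 21–14.
  B vs C: C wins 24–11.
Copeland scores (wins − losses):
  A: 1 − 1 = 0
  B: 0 − 2 = -2
  C: 2 − 0 = 2
C has the best Copeland score.

C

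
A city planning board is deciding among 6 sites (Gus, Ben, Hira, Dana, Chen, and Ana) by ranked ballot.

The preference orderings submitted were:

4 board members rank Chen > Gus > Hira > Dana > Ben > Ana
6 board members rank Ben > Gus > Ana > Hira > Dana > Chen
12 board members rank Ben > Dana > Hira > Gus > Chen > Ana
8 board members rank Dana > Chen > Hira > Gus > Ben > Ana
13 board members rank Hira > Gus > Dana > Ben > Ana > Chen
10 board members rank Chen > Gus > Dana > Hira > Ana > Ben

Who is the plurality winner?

First-place vote totals:
  Gus: 0
  Ben: 18
  Hira: 13
  Dana: 8
  Chen: 14
  Ana: 0
Ben has the most first-place votes.

Ben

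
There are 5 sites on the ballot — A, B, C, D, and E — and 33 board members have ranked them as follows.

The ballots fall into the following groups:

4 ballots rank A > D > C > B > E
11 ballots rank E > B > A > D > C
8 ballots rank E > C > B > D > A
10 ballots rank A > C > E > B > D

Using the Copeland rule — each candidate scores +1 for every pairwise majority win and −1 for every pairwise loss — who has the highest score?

Pairwise results:
  A vs B: B wins 19–14.
  A vs C: A wins 25–8.
  A vs D: A wins 25–8.
  A vs E: E wins 19–14.
  B vs C: C wins 22–11.
  B vs D: B wins 29–4.
  B vs E: E wins 29–4.
  C vs D: C wins 18–15.
  C vs E: E wins 19–14.
  D vs E: E wins 29–4.
Copeland scores (wins − losses):
  A: 2 − 2 = 0
  B: 2 − 2 = 0
  C: 2 − 2 = 0
  D: 0 − 4 = -4
  E: 4 − 0 = 4
E has the best Copeland score.

E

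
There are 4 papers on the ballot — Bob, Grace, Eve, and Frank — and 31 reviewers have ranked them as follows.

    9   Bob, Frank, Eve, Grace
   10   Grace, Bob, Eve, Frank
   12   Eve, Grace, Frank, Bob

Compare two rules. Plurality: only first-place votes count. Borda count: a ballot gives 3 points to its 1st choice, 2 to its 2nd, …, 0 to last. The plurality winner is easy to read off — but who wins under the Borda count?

Eve

Plurality first-place counts: Bob 9, Grace 10, Eve 12, Frank 0 → Eve.
Borda totals: Bob 47, Grace 54, Eve 55, Frank 30 → Eve.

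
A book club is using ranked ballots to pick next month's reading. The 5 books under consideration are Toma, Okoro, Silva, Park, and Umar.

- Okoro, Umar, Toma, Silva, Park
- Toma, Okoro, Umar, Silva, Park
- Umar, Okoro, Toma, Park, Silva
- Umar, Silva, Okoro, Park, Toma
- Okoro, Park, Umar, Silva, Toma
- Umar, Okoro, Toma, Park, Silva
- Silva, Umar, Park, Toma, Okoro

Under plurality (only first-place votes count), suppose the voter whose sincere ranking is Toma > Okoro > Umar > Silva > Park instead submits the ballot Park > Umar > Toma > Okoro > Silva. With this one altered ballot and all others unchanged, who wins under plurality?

Umar

First-place totals with the altered ballot: Toma 0, Okoro 2, Silva 1, Park 1, Umar 3.
The winner is unchanged: still Umar.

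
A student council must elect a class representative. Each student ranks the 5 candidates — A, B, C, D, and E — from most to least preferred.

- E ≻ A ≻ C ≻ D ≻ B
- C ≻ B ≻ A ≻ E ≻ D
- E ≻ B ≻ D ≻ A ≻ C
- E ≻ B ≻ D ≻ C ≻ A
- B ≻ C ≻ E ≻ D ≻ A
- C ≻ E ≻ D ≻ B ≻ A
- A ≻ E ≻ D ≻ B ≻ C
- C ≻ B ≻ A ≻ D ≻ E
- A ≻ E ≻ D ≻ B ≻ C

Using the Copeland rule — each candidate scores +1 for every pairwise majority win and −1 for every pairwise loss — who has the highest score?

Pairwise results:
  A vs B: B wins 6–3.
  A vs C: C wins 5–4.
  A vs D: A wins 5–4.
  A vs E: E wins 5–4.
  B vs C: B wins 5–4.
  B vs D: B wins 5–4.
  B vs E: E wins 6–3.
  C vs D: C wins 5–4.
  C vs E: E wins 5–4.
  D vs E: E wins 8–1.
Copeland scores (wins − losses):
  A: 1 − 3 = -2
  B: 3 − 1 = 2
  C: 2 − 2 = 0
  D: 0 − 4 = -4
  E: 4 − 0 = 4
E has the best Copeland score.

E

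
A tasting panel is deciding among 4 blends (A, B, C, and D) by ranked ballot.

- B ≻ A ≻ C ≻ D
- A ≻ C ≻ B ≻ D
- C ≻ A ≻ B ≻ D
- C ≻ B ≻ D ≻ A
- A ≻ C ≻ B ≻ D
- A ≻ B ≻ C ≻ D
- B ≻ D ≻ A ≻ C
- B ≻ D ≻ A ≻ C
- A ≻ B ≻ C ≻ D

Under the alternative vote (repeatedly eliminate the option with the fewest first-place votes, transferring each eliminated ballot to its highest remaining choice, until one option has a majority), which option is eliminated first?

D

Round 1: A 4, B 3, C 2, D 0. D has the fewest and is eliminated.
Round 2: A 4, B 3, C 2. C has the fewest and is eliminated.
Round 3: A 5, B 4. A has a majority.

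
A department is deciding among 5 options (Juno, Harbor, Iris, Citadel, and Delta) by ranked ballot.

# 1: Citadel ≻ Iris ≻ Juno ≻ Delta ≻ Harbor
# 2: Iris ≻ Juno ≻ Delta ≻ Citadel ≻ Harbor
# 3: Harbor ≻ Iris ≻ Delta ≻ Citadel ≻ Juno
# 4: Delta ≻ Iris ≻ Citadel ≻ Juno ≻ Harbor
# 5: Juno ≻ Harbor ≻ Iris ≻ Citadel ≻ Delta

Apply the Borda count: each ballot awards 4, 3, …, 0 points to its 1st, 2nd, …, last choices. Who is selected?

Iris

Borda scores:
  Juno: 2 + 3 + 0 + 1 + 4 = 10
  Harbor: 0 + 0 + 4 + 0 + 3 = 7
  Iris: 3 + 4 + 3 + 3 + 2 = 15
  Citadel: 4 + 1 + 1 + 2 + 1 = 9
  Delta: 1 + 2 + 2 + 4 + 0 = 9
Iris has the highest total.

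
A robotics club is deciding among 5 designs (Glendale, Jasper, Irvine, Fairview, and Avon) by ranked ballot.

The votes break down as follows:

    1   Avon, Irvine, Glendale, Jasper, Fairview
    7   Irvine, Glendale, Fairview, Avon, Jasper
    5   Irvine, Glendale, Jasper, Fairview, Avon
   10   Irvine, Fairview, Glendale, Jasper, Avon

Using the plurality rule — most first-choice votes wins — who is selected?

Irvine

First-place vote totals:
  Glendale: 0
  Jasper: 0
  Irvine: 22
  Fairview: 0
  Avon: 1
Irvine has the most first-place votes.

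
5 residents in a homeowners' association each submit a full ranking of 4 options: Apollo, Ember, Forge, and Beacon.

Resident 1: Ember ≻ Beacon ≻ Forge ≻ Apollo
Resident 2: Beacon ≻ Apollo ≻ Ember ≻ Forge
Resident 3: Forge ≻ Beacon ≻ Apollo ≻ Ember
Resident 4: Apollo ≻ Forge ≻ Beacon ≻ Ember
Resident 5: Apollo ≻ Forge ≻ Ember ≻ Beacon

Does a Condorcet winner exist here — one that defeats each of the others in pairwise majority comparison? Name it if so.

Head-to-head results (5 voters total):
Apollo vs Ember: Apollo wins 4–1.
Apollo vs Forge: Apollo wins 3–2.
Apollo vs Beacon: Beacon wins 3–2.
Ember vs Forge: Forge wins 3–2.
Ember vs Beacon: Beacon wins 3–2.
Forge vs Beacon: Forge wins 3–2.
No candidate beats all others: Apollo beats Forge beats Beacon beats Apollo, a majority cycle.

There is no Condorcet winner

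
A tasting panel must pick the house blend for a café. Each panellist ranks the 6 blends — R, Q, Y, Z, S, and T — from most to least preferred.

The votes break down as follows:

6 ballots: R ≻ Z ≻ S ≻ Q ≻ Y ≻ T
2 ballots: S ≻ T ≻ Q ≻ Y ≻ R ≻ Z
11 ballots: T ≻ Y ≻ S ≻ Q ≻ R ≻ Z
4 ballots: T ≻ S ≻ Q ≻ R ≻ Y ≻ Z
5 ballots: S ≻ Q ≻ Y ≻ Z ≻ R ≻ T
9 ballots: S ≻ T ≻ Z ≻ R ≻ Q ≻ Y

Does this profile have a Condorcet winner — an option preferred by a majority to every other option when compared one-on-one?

Head-to-head results (37 voters total):
R vs Q: Q wins 22–15.
R vs Y: R wins 19–18.
R vs Z: R wins 23–14.
R vs S: S wins 31–6.
R vs T: T wins 26–11.
Q vs Y: Q wins 26–11.
Q vs Z: Q wins 22–15.
Q vs S: S wins 37–0.
Q vs T: T wins 26–11.
Y vs Z: Y wins 22–15.
Y vs S: S wins 26–11.
Y vs T: T wins 26–11.
Z vs S: S wins 31–6.
Z vs T: T wins 26–11.
S vs T: S wins 22–15.
S beats each rival — R (31–6), Q (37–0), Y (26–11), Z (31–6), T (22–15) — so S is the Condorcet winner.

Yes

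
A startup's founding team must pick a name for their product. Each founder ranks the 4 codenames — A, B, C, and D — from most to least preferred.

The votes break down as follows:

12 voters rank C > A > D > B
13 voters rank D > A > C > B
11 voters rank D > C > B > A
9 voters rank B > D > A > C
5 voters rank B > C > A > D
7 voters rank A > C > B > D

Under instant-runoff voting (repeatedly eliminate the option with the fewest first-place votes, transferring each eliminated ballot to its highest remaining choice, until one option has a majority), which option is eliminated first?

Round 1: D 24, B 14, C 12, A 7. A has the fewest and is eliminated.
Round 2: D 24, C 19, B 14. B has the fewest and is eliminated.
Round 3: D 33, C 24. D has a majority.

A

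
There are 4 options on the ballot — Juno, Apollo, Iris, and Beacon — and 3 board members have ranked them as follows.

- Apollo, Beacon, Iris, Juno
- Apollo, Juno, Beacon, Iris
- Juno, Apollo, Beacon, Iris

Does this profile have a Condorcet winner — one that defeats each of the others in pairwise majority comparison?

Head-to-head results (3 voters total):
Juno vs Apollo: Apollo wins 2–1.
Juno vs Iris: Juno wins 2–1.
Juno vs Beacon: Juno wins 2–1.
Apollo vs Iris: Apollo wins 3–0.
Apollo vs Beacon: Apollo wins 3–0.
Iris vs Beacon: Beacon wins 3–0.
Apollo beats each rival — Juno (2–1), Iris (3–0), Beacon (3–0) — so Apollo is the Condorcet winner.

Yes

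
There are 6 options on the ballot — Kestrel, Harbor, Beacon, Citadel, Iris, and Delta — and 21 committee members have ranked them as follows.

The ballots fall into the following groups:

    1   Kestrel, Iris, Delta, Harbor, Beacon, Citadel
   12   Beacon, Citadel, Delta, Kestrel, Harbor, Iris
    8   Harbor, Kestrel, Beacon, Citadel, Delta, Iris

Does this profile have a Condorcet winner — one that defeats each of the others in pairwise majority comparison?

Yes

Head-to-head results (21 voters total):
Kestrel vs Harbor: Kestrel wins 13–8.
Kestrel vs Beacon: Beacon wins 12–9.
Kestrel vs Citadel: Citadel wins 12–9.
Kestrel vs Iris: Kestrel wins 21–0.
Kestrel vs Delta: Delta wins 12–9.
Harbor vs Beacon: Beacon wins 12–9.
Harbor vs Citadel: Citadel wins 12–9.
Harbor vs Iris: Harbor wins 20–1.
Harbor vs Delta: Delta wins 13–8.
Beacon vs Citadel: Beacon wins 21–0.
Beacon vs Iris: Beacon wins 20–1.
Beacon vs Delta: Beacon wins 20–1.
Citadel vs Iris: Citadel wins 20–1.
Citadel vs Delta: Citadel wins 20–1.
Iris vs Delta: Delta wins 20–1.
Beacon beats each rival — Kestrel (12–9), Harbor (12–9), Citadel (21–0), Iris (20–1), Delta (20–1) — so Beacon is the Condorcet winner.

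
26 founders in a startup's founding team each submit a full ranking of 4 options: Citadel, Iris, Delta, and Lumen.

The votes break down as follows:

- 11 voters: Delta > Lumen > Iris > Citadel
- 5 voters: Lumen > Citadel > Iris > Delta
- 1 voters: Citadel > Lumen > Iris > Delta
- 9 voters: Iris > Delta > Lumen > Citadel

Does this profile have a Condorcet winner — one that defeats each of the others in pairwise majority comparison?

No

Head-to-head results (26 voters total):
Citadel vs Iris: Iris wins 20–6.
Citadel vs Delta: Delta wins 20–6.
Citadel vs Lumen: Lumen wins 25–1.
Iris vs Delta: Iris wins 15–11.
Iris vs Lumen: Lumen wins 17–9.
Delta vs Lumen: Delta wins 20–6.
No candidate beats all others: Iris beats Delta beats Lumen beats Iris, a majority cycle.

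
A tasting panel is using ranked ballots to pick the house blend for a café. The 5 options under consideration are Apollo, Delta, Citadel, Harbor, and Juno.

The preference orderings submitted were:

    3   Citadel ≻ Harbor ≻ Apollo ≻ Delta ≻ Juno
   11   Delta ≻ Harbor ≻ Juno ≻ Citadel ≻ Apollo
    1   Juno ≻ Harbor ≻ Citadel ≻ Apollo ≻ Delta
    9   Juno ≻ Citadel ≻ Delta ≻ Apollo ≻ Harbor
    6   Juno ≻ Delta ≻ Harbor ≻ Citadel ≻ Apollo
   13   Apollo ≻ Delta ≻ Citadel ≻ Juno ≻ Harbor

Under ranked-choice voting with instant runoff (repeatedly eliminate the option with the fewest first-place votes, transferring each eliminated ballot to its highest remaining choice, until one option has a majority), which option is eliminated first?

Harbor

Round 1: Juno 16, Apollo 13, Delta 11, Citadel 3, Harbor 0. Harbor has the fewest and is eliminated.
Round 2: Juno 16, Apollo 13, Delta 11, Citadel 3. Citadel has the fewest and is eliminated.
Round 3: Apollo 16, Juno 16, Delta 11. Delta has the fewest and is eliminated.
Round 4: Juno 27, Apollo 16. Juno has a majority.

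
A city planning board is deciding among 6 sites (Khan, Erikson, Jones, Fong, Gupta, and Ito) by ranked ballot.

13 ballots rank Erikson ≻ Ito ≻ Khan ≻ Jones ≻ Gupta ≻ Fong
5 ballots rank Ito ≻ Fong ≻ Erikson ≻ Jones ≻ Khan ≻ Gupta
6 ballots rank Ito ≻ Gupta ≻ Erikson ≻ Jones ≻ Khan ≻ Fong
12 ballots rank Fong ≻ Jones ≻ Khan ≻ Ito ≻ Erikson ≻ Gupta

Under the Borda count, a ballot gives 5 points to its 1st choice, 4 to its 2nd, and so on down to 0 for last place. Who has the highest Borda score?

Borda scores:
  Khan: 13·3 + 5·1 + 6·1 + 12·3 = 86
  Erikson: 13·5 + 5·3 + 6·3 + 12·1 = 110
  Jones: 13·2 + 5·2 + 6·2 + 12·4 = 96
  Fong: 13·0 + 5·4 + 6·0 + 12·5 = 80
  Gupta: 13·1 + 5·0 + 6·4 + 12·0 = 37
  Ito: 13·4 + 5·5 + 6·5 + 12·2 = 131
Ito has the highest total.

Ito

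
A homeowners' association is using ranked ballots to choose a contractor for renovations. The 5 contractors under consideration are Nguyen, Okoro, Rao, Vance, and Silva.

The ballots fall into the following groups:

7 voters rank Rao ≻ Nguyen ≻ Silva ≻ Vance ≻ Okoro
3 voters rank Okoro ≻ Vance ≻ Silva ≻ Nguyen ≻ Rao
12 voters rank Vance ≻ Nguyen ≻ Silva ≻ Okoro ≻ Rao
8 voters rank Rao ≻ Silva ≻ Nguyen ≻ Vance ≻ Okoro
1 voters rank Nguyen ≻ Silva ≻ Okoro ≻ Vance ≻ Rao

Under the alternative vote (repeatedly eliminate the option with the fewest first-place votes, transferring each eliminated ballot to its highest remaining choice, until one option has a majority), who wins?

Round 1: Rao 15, Vance 12, Okoro 3, Nguyen 1, Silva 0. Silva has the fewest and is eliminated.
Round 2: Rao 15, Vance 12, Okoro 3, Nguyen 1. Nguyen has the fewest and is eliminated.
Round 3: Rao 15, Vance 12, Okoro 4. Okoro has the fewest and is eliminated.
Round 4: Vance 16, Rao 15. Vance has a majority.

Vance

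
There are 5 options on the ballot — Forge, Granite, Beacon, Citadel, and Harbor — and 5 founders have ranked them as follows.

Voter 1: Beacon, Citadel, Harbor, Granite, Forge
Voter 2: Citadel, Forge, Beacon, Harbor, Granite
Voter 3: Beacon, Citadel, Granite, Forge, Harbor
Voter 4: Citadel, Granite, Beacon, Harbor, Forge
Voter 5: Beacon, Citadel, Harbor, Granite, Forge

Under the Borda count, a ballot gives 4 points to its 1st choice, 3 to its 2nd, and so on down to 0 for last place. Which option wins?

Borda scores:
  Forge: 0 + 3 + 1 + 0 + 0 = 4
  Granite: 1 + 0 + 2 + 3 + 1 = 7
  Beacon: 4 + 2 + 4 + 2 + 4 = 16
  Citadel: 3 + 4 + 3 + 4 + 3 = 17
  Harbor: 2 + 1 + 0 + 1 + 2 = 6
Citadel has the highest total.

Citadel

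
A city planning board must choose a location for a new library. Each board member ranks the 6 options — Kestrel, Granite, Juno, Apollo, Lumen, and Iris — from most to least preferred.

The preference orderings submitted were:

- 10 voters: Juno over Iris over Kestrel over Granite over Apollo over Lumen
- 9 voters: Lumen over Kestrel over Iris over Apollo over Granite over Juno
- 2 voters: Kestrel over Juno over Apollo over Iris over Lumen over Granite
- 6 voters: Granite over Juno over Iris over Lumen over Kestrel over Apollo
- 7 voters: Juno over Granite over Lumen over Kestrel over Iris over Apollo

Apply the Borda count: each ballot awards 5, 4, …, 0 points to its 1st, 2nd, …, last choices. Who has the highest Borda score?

Juno

Borda scores:
  Kestrel: 10·3 + 9·4 + 2·5 + 6·1 + 7·2 = 96
  Granite: 10·2 + 9·1 + 2·0 + 6·5 + 7·4 = 87
  Juno: 10·5 + 9·0 + 2·4 + 6·4 + 7·5 = 117
  Apollo: 10·1 + 9·2 + 2·3 + 6·0 + 7·0 = 34
  Lumen: 10·0 + 9·5 + 2·1 + 6·2 + 7·3 = 80
  Iris: 10·4 + 9·3 + 2·2 + 6·3 + 7·1 = 96
Juno has the highest total.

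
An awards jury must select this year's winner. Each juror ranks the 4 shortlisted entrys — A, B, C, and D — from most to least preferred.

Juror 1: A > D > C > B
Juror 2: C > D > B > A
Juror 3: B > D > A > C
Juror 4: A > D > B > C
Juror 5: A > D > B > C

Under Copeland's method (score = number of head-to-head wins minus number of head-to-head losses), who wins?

A

Pairwise results:
  A vs B: A wins 3–2.
  A vs C: A wins 4–1.
  A vs D: A wins 3–2.
  B vs C: B wins 3–2.
  B vs D: D wins 4–1.
  C vs D: D wins 4–1.
Copeland scores (wins − losses):
  A: 3 − 0 = 3
  B: 1 − 2 = -1
  C: 0 − 3 = -3
  D: 2 − 1 = 1
A has the best Copeland score.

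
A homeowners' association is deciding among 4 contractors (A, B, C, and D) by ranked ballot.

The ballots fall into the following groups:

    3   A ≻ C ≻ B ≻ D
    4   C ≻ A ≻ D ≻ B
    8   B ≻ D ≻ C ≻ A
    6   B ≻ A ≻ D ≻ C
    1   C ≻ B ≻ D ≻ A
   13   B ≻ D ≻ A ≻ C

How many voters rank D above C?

27

Ballots ranking D above C: 8+6+13 = 27.
Ballots ranking C above D: 3+4+1 = 8.
So 27 of 35 voters prefer D to C.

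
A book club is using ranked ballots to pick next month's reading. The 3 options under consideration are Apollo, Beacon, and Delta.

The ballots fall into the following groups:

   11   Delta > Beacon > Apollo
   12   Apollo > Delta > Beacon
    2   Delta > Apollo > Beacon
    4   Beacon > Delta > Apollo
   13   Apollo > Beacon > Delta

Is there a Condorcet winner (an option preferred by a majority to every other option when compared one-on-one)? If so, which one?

Head-to-head results (42 voters total):
Apollo vs Beacon: Apollo wins 27–15.
Apollo vs Delta: Apollo wins 25–17.
Beacon vs Delta: Delta wins 25–17.
Apollo beats each rival — Beacon (27–15), Delta (25–17) — so Apollo is the Condorcet winner.

Apollo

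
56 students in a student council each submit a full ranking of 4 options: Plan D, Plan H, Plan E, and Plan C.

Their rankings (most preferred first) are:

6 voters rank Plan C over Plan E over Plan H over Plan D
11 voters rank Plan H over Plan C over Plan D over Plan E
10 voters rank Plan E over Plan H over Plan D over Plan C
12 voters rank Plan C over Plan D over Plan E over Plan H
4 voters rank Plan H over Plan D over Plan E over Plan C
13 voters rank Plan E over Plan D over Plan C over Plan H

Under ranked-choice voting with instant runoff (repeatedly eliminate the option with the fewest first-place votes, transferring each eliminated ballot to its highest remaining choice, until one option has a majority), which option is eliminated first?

Round 1: Plan E 23, Plan C 18, Plan H 15, Plan D 0. Plan D has the fewest and is eliminated.
Round 2: Plan E 23, Plan C 18, Plan H 15. Plan H has the fewest and is eliminated.
Round 3: Plan C 29, Plan E 27. Plan C has a majority.

Plan D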